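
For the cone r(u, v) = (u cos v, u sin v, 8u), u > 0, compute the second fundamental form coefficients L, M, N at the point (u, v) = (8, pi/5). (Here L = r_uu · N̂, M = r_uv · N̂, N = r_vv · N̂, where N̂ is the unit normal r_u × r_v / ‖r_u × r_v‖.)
L = 0;  M = 0;  N = 64*sqrt(65)/65

Compute the unit normal N̂(u, v) = (-8*sqrt(65)*u*cos(v)/(65*Abs(u)), -8*sqrt(65)*u*sin(v)/(65*Abs(u)), sqrt(65)*u/(65*Abs(u))), and the second partials r_uu, r_uv, r_vv. Take dot products:
  L(u, v) = r_uu · N̂ = 0,
  M(u, v) = r_uv · N̂ = 0,
  N(u, v) = r_vv · N̂ = 8*sqrt(65)*u^2/(65*Abs(u)).
Evaluating at (u, v) = (8, pi/5):
  L = 0, M = 0, N = 64*sqrt(65)/65.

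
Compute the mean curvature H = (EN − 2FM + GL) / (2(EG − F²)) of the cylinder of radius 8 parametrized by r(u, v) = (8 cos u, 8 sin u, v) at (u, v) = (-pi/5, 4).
H = -1/16

With E = 64, F = 0, G = 1, L = -8, M = 0, N = 0, assemble
  H = (EN − 2FM + GL) / (2(EG − F²)) = -1/16.
At (u, v) = (-pi/5, 4): H = -1/16.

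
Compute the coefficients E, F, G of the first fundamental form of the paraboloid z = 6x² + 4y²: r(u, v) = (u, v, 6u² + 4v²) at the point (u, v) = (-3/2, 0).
E = 325;  F = 0;  G = 1

Partials: r_u = (1, 0, 12*u), r_v = (0, 1, 8*v). As functions of (u, v):
  E = r_u · r_u = 144*u^2 + 1,
  F = r_u · r_v = 96*u*v,
  G = r_v · r_v = 64*v^2 + 1.
Evaluating at (u, v) = (-3/2, 0): E = 325, F = 0, G = 1.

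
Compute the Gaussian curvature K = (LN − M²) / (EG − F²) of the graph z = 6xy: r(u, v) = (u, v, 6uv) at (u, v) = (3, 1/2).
K = -9/27889

Coefficients of the first fundamental form: E = 36*v^2 + 1, F = 36*u*v, G = 36*u^2 + 1.
Coefficients of the second fundamental form: L = 0, M = 6/sqrt(36*u^2 + 36*v^2 + 1), N = 0.
Assemble K = (LN − M²)/(EG − F²) = -36/(1296*u^4 + 2592*u^2*v^2 + 72*u^2 + 1296*v^4 + 72*v^2 + 1). At (u, v) = (3, 1/2): K = -9/27889.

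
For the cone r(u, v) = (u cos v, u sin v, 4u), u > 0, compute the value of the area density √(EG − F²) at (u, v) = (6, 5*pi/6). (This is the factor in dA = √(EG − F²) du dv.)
√(EG − F²)|_{(6, 5*pi/6)} = 6*sqrt(17)

E = 17, F = 0, G = u^2, so EG − F² = 17*u^2. Taking the positive square root: √(EG − F²) = sqrt(17)*Abs(u). At (u, v) = (6, 5*pi/6): 6*sqrt(17).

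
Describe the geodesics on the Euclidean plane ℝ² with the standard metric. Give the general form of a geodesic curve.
Geodesics on the plane are straight lines (in the standard parametrization, α(t) = p + t · v with p, v ∈ ℝ²).

The geodesic equation on the plane reduces to α̈ = 0 (Christoffel symbols vanish in Cartesian coordinates), so α(t) = p + t · v. Geodesics are exactly straight lines.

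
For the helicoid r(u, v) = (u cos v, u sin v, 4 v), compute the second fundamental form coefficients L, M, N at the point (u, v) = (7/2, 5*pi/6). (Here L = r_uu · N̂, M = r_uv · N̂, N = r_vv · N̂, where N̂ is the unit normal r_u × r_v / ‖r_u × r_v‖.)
L = 0;  M = -8*sqrt(113)/113;  N = 0

Compute the unit normal N̂(u, v) = (4*sin(v)/sqrt(u^2 + 16), -4*cos(v)/sqrt(u^2 + 16), u/sqrt(u^2 + 16)), and the second partials r_uu, r_uv, r_vv. Take dot products:
  L(u, v) = r_uu · N̂ = 0,
  M(u, v) = r_uv · N̂ = -4/sqrt(u^2 + 16),
  N(u, v) = r_vv · N̂ = 0.
Evaluating at (u, v) = (7/2, 5*pi/6):
  L = 0, M = -8*sqrt(113)/113, N = 0.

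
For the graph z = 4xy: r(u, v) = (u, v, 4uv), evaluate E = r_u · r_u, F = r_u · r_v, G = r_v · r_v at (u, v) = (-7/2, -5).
E = 401;  F = 280;  G = 197

Partials: r_u = (1, 0, 4*v), r_v = (0, 1, 4*u). As functions of (u, v):
  E = r_u · r_u = 16*v^2 + 1,
  F = r_u · r_v = 16*u*v,
  G = r_v · r_v = 16*u^2 + 1.
Evaluating at (u, v) = (-7/2, -5): E = 401, F = 280, G = 197.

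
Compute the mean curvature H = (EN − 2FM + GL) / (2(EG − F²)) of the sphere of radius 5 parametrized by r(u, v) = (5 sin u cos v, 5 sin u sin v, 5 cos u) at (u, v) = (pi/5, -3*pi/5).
H = -1/5

With E = 25, F = 0, G = 25*sin(u)^2, L = -5*sin(u)/Abs(sin(u)), M = 0, N = -5*sin(u)^3/Abs(sin(u)), assemble
  H = (EN − 2FM + GL) / (2(EG − F²)) = -sin(u)/(5*Abs(sin(u))).
At (u, v) = (pi/5, -3*pi/5): H = -1/5.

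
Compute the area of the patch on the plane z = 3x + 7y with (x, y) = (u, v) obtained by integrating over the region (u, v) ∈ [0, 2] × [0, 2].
Area = 4*sqrt(59)

Area = ∫∫ √(EG − F²) du dv with √(EG − F²) = sqrt(59). Integrating over [0, 2] × [0, 2] gives 4*sqrt(59).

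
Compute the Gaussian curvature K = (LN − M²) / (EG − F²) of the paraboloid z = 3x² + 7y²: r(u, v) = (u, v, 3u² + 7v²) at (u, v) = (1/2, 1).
K = 21/10609

Coefficients of the first fundamental form: E = 36*u^2 + 1, F = 84*u*v, G = 196*v^2 + 1.
Coefficients of the second fundamental form: L = 6/sqrt(36*u^2 + 196*v^2 + 1), M = 0, N = 14/sqrt(36*u^2 + 196*v^2 + 1).
Assemble K = (LN − M²)/(EG − F²) = 84/(1296*u^4 + 14112*u^2*v^2 + 72*u^2 + 38416*v^4 + 392*v^2 + 1). At (u, v) = (1/2, 1): K = 21/10609.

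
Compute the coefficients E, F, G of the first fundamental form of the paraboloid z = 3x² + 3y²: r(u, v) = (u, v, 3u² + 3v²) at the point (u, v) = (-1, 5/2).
E = 37;  F = -90;  G = 226

Partials: r_u = (1, 0, 6*u), r_v = (0, 1, 6*v). As functions of (u, v):
  E = r_u · r_u = 36*u^2 + 1,
  F = r_u · r_v = 36*u*v,
  G = r_v · r_v = 36*v^2 + 1.
Evaluating at (u, v) = (-1, 5/2): E = 37, F = -90, G = 226.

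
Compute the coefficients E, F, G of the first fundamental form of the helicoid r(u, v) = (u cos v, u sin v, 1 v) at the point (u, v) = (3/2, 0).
E = 1;  F = 0;  G = 13/4

Partials: r_u = (cos(v), sin(v), 0), r_v = (-u*sin(v), u*cos(v), 1). As functions of (u, v):
  E = r_u · r_u = 1,
  F = r_u · r_v = 0,
  G = r_v · r_v = u^2 + 1.
Evaluating at (u, v) = (3/2, 0): E = 1, F = 0, G = 13/4.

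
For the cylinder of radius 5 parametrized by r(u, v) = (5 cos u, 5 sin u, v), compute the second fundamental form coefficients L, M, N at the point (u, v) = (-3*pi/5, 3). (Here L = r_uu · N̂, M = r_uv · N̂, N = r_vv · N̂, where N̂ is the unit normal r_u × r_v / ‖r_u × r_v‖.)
L = -5;  M = 0;  N = 0

Compute the unit normal N̂(u, v) = (cos(u), sin(u), 0), and the second partials r_uu, r_uv, r_vv. Take dot products:
  L(u, v) = r_uu · N̂ = -5,
  M(u, v) = r_uv · N̂ = 0,
  N(u, v) = r_vv · N̂ = 0.
Evaluating at (u, v) = (-3*pi/5, 3):
  L = -5, M = 0, N = 0.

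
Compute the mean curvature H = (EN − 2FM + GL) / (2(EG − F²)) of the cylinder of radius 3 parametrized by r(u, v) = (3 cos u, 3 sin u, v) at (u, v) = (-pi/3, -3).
H = -1/6

With E = 9, F = 0, G = 1, L = -3, M = 0, N = 0, assemble
  H = (EN − 2FM + GL) / (2(EG − F²)) = -1/6.
At (u, v) = (-pi/3, -3): H = -1/6.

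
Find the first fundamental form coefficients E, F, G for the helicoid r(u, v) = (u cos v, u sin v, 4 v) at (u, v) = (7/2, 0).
E = 1;  F = 0;  G = 113/4

Partials: r_u = (cos(v), sin(v), 0), r_v = (-u*sin(v), u*cos(v), 4). As functions of (u, v):
  E = r_u · r_u = 1,
  F = r_u · r_v = 0,
  G = r_v · r_v = u^2 + 16.
Evaluating at (u, v) = (7/2, 0): E = 1, F = 0, G = 113/4.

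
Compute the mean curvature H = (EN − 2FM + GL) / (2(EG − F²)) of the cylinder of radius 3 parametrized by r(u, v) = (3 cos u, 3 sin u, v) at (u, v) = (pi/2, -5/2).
H = -1/6

With E = 9, F = 0, G = 1, L = -3, M = 0, N = 0, assemble
  H = (EN − 2FM + GL) / (2(EG − F²)) = -1/6.
At (u, v) = (pi/2, -5/2): H = -1/6.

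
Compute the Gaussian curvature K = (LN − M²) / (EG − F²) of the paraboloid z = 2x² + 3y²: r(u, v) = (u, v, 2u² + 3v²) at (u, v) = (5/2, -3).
K = 24/180625

Coefficients of the first fundamental form: E = 16*u^2 + 1, F = 24*u*v, G = 36*v^2 + 1.
Coefficients of the second fundamental form: L = 4/sqrt(16*u^2 + 36*v^2 + 1), M = 0, N = 6/sqrt(16*u^2 + 36*v^2 + 1).
Assemble K = (LN − M²)/(EG − F²) = 24/(256*u^4 + 1152*u^2*v^2 + 32*u^2 + 1296*v^4 + 72*v^2 + 1). At (u, v) = (5/2, -3): K = 24/180625.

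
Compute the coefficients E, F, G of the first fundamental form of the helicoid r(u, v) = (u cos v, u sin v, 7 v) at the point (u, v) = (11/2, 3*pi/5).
E = 1;  F = 0;  G = 317/4

Partials: r_u = (cos(v), sin(v), 0), r_v = (-u*sin(v), u*cos(v), 7). As functions of (u, v):
  E = r_u · r_u = 1,
  F = r_u · r_v = 0,
  G = r_v · r_v = u^2 + 49.
Evaluating at (u, v) = (11/2, 3*pi/5): E = 1, F = 0, G = 317/4.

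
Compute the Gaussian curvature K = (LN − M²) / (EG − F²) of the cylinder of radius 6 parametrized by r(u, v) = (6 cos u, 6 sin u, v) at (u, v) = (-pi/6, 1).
K = 0

Coefficients of the first fundamental form: E = 36, F = 0, G = 1.
Coefficients of the second fundamental form: L = -6, M = 0, N = 0.
Assemble K = (LN − M²)/(EG − F²) = 0. At (u, v) = (-pi/6, 1): K = 0.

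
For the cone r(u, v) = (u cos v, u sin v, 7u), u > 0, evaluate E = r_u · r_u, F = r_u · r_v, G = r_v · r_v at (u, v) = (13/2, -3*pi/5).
E = 50;  F = 0;  G = 169/4

Partials: r_u = (cos(v), sin(v), 7), r_v = (-u*sin(v), u*cos(v), 0). As functions of (u, v):
  E = r_u · r_u = 50,
  F = r_u · r_v = 0,
  G = r_v · r_v = u^2.
Evaluating at (u, v) = (13/2, -3*pi/5): E = 50, F = 0, G = 169/4.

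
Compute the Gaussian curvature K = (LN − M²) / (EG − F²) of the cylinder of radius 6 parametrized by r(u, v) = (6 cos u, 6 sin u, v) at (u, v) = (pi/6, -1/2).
K = 0

Coefficients of the first fundamental form: E = 36, F = 0, G = 1.
Coefficients of the second fundamental form: L = -6, M = 0, N = 0.
Assemble K = (LN − M²)/(EG − F²) = 0. At (u, v) = (pi/6, -1/2): K = 0.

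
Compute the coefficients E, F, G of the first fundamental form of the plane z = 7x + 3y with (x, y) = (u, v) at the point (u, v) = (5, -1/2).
E = 50;  F = 21;  G = 10

Partials: r_u = (1, 0, 7), r_v = (0, 1, 3). As functions of (u, v):
  E = r_u · r_u = 50,
  F = r_u · r_v = 21,
  G = r_v · r_v = 10.
Evaluating at (u, v) = (5, -1/2): E = 50, F = 21, G = 10.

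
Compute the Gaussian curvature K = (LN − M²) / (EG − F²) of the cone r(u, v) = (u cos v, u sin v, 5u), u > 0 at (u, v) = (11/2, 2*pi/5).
K = 0

Coefficients of the first fundamental form: E = 26, F = 0, G = u^2.
Coefficients of the second fundamental form: L = 0, M = 0, N = 5*sqrt(26)*u^2/(26*Abs(u)).
Assemble K = (LN − M²)/(EG − F²) = 0. At (u, v) = (11/2, 2*pi/5): K = 0.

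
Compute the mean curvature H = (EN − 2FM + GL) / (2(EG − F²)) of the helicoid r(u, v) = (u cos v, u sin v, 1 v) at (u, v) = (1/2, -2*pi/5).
H = 0

With E = 1, F = 0, G = u^2 + 1, L = 0, M = -1/sqrt(u^2 + 1), N = 0, assemble
  H = (EN − 2FM + GL) / (2(EG − F²)) = 0.
At (u, v) = (1/2, -2*pi/5): H = 0.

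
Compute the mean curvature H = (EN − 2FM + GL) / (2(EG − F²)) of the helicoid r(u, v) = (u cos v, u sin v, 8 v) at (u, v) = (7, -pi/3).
H = 0

With E = 1, F = 0, G = u^2 + 64, L = 0, M = -8/sqrt(u^2 + 64), N = 0, assemble
  H = (EN − 2FM + GL) / (2(EG − F²)) = 0.
At (u, v) = (7, -pi/3): H = 0.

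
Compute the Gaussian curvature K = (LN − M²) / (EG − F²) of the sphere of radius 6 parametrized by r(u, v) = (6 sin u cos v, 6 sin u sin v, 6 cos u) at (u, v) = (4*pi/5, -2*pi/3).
K = 1/36

Coefficients of the first fundamental form: E = 36, F = 0, G = 36*sin(u)^2.
Coefficients of the second fundamental form: L = -6*sin(u)/Abs(sin(u)), M = 0, N = -6*sin(u)^3/Abs(sin(u)).
Assemble K = (LN − M²)/(EG − F²) = 1/36. At (u, v) = (4*pi/5, -2*pi/3): K = 1/36.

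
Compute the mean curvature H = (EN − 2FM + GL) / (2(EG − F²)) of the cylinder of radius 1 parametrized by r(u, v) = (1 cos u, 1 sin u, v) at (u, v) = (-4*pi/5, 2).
H = -1/2

With E = 1, F = 0, G = 1, L = -1, M = 0, N = 0, assemble
  H = (EN − 2FM + GL) / (2(EG − F²)) = -1/2.
At (u, v) = (-4*pi/5, 2): H = -1/2.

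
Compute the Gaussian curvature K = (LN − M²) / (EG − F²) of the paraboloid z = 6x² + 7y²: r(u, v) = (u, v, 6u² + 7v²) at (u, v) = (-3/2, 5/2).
K = 42/600625

Coefficients of the first fundamental form: E = 144*u^2 + 1, F = 168*u*v, G = 196*v^2 + 1.
Coefficients of the second fundamental form: L = 12/sqrt(144*u^2 + 196*v^2 + 1), M = 0, N = 14/sqrt(144*u^2 + 196*v^2 + 1).
Assemble K = (LN − M²)/(EG − F²) = 168/(20736*u^4 + 56448*u^2*v^2 + 288*u^2 + 38416*v^4 + 392*v^2 + 1). At (u, v) = (-3/2, 5/2): K = 42/600625.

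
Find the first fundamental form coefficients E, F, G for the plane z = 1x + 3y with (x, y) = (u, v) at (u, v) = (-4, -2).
E = 2;  F = 3;  G = 10

Partials: r_u = (1, 0, 1), r_v = (0, 1, 3). As functions of (u, v):
  E = r_u · r_u = 2,
  F = r_u · r_v = 3,
  G = r_v · r_v = 10.
Evaluating at (u, v) = (-4, -2): E = 2, F = 3, G = 10.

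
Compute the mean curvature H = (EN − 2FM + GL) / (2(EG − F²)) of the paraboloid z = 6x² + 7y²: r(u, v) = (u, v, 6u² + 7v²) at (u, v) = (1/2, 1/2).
H = 13*sqrt(86)/172

With E = 144*u^2 + 1, F = 168*u*v, G = 196*v^2 + 1, L = 12/sqrt(144*u^2 + 196*v^2 + 1), M = 0, N = 14/sqrt(144*u^2 + 196*v^2 + 1), assemble
  H = (EN − 2FM + GL) / (2(EG − F²)) = (1008*u^2 + 1176*v^2 + 13)/(144*u^2 + 196*v^2 + 1)^(3/2).
At (u, v) = (1/2, 1/2): H = 13*sqrt(86)/172.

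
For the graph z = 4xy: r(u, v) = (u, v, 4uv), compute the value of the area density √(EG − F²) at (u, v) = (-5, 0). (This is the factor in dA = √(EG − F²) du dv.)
√(EG − F²)|_{(-5, 0)} = sqrt(401)

E = 16*v^2 + 1, F = 16*u*v, G = 16*u^2 + 1, so EG − F² = 16*u^2 + 16*v^2 + 1. Taking the positive square root: √(EG − F²) = sqrt(16*u^2 + 16*v^2 + 1). At (u, v) = (-5, 0): sqrt(401).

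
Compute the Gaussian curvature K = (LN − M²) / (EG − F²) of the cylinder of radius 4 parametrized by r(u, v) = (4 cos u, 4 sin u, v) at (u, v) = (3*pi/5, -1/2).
K = 0

Coefficients of the first fundamental form: E = 16, F = 0, G = 1.
Coefficients of the second fundamental form: L = -4, M = 0, N = 0.
Assemble K = (LN − M²)/(EG − F²) = 0. At (u, v) = (3*pi/5, -1/2): K = 0.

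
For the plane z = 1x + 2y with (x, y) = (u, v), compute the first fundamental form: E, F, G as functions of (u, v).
E = 2;  F = 2;  G = 5

Compute partials: r_u = (1, 0, 1), r_v = (0, 1, 2). Then
  E = r_u · r_u = 2,
  F = r_u · r_v = 2,
  G = r_v · r_v = 5.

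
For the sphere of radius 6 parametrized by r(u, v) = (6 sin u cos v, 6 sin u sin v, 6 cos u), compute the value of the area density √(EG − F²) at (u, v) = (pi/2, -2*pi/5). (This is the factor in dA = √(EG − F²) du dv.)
√(EG − F²)|_{(pi/2, -2*pi/5)} = 36

E = 36, F = 0, G = 36*sin(u)^2, so EG − F² = 1296*sin(u)^2. Taking the positive square root: √(EG − F²) = 36*Abs(sin(u)). At (u, v) = (pi/2, -2*pi/5): 36.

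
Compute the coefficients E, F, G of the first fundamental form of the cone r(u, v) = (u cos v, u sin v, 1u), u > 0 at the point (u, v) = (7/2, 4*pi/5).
E = 2;  F = 0;  G = 49/4

Partials: r_u = (cos(v), sin(v), 1), r_v = (-u*sin(v), u*cos(v), 0). As functions of (u, v):
  E = r_u · r_u = 2,
  F = r_u · r_v = 0,
  G = r_v · r_v = u^2.
Evaluating at (u, v) = (7/2, 4*pi/5): E = 2, F = 0, G = 49/4.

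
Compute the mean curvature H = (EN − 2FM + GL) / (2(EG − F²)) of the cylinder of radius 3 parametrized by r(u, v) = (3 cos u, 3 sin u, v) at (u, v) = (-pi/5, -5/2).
H = -1/6

With E = 9, F = 0, G = 1, L = -3, M = 0, N = 0, assemble
  H = (EN − 2FM + GL) / (2(EG − F²)) = -1/6.
At (u, v) = (-pi/5, -5/2): H = -1/6.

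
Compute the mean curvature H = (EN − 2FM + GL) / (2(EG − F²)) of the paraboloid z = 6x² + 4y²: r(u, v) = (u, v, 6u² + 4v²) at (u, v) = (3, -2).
H = 6730*sqrt(1553)/2411809

With E = 144*u^2 + 1, F = 96*u*v, G = 64*v^2 + 1, L = 12/sqrt(144*u^2 + 64*v^2 + 1), M = 0, N = 8/sqrt(144*u^2 + 64*v^2 + 1), assemble
  H = (EN − 2FM + GL) / (2(EG − F²)) = 2*(288*u^2 + 192*v^2 + 5)/(144*u^2 + 64*v^2 + 1)^(3/2).
At (u, v) = (3, -2): H = 6730*sqrt(1553)/2411809.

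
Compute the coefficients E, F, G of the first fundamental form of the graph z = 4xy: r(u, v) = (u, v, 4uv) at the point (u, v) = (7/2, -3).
E = 145;  F = -168;  G = 197

Partials: r_u = (1, 0, 4*v), r_v = (0, 1, 4*u). As functions of (u, v):
  E = r_u · r_u = 16*v^2 + 1,
  F = r_u · r_v = 16*u*v,
  G = r_v · r_v = 16*u^2 + 1.
Evaluating at (u, v) = (7/2, -3): E = 145, F = -168, G = 197.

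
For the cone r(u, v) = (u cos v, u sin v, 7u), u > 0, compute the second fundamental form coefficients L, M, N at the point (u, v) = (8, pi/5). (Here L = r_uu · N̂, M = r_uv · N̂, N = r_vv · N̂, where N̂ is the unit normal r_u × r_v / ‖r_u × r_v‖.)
L = 0;  M = 0;  N = 28*sqrt(2)/5

Compute the unit normal N̂(u, v) = (-7*sqrt(2)*u*cos(v)/(10*Abs(u)), -7*sqrt(2)*u*sin(v)/(10*Abs(u)), sqrt(2)*u/(10*Abs(u))), and the second partials r_uu, r_uv, r_vv. Take dot products:
  L(u, v) = r_uu · N̂ = 0,
  M(u, v) = r_uv · N̂ = 0,
  N(u, v) = r_vv · N̂ = 7*sqrt(2)*u^2/(10*Abs(u)).
Evaluating at (u, v) = (8, pi/5):
  L = 0, M = 0, N = 28*sqrt(2)/5.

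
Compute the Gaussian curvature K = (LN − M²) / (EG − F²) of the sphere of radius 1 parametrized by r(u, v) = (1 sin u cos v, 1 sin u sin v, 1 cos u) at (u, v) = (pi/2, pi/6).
K = 1

Coefficients of the first fundamental form: E = 1, F = 0, G = sin(u)^2.
Coefficients of the second fundamental form: L = -sin(u)/Abs(sin(u)), M = 0, N = -sin(u)^3/Abs(sin(u)).
Assemble K = (LN − M²)/(EG − F²) = 1. At (u, v) = (pi/2, pi/6): K = 1.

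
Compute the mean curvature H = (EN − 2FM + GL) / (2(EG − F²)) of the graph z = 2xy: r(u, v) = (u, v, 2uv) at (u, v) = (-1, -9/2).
H = -9*sqrt(86)/1849

With E = 4*v^2 + 1, F = 4*u*v, G = 4*u^2 + 1, L = 0, M = 2/sqrt(4*u^2 + 4*v^2 + 1), N = 0, assemble
  H = (EN − 2FM + GL) / (2(EG − F²)) = -8*u*v/(4*u^2 + 4*v^2 + 1)^(3/2).
At (u, v) = (-1, -9/2): H = -9*sqrt(86)/1849.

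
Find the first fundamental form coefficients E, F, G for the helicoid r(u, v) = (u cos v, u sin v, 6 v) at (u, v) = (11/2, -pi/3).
E = 1;  F = 0;  G = 265/4

Partials: r_u = (cos(v), sin(v), 0), r_v = (-u*sin(v), u*cos(v), 6). As functions of (u, v):
  E = r_u · r_u = 1,
  F = r_u · r_v = 0,
  G = r_v · r_v = u^2 + 36.
Evaluating at (u, v) = (11/2, -pi/3): E = 1, F = 0, G = 265/4.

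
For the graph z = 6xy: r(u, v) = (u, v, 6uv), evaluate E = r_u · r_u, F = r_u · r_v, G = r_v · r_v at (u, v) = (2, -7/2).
E = 442;  F = -252;  G = 145

Partials: r_u = (1, 0, 6*v), r_v = (0, 1, 6*u). As functions of (u, v):
  E = r_u · r_u = 36*v^2 + 1,
  F = r_u · r_v = 36*u*v,
  G = r_v · r_v = 36*u^2 + 1.
Evaluating at (u, v) = (2, -7/2): E = 442, F = -252, G = 145.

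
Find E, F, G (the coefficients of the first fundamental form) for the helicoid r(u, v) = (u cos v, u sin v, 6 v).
E = 1;  F = 0;  G = u^2 + 36

Compute partials: r_u = (cos(v), sin(v), 0), r_v = (-u*sin(v), u*cos(v), 6). Then
  E = r_u · r_u = 1,
  F = r_u · r_v = 0,
  G = r_v · r_v = u^2 + 36.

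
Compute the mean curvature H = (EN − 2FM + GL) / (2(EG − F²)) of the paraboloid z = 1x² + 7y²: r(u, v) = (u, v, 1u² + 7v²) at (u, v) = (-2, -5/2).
H = 1345*sqrt(138)/514188

With E = 4*u^2 + 1, F = 28*u*v, G = 196*v^2 + 1, L = 2/sqrt(4*u^2 + 196*v^2 + 1), M = 0, N = 14/sqrt(4*u^2 + 196*v^2 + 1), assemble
  H = (EN − 2FM + GL) / (2(EG − F²)) = 4*(7*u^2 + 49*v^2 + 2)/(4*u^2 + 196*v^2 + 1)^(3/2).
At (u, v) = (-2, -5/2): H = 1345*sqrt(138)/514188.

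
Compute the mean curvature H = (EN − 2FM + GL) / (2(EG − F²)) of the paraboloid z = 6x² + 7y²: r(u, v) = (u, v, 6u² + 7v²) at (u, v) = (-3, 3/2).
H = 11731*sqrt(1738)/3020644

With E = 144*u^2 + 1, F = 168*u*v, G = 196*v^2 + 1, L = 12/sqrt(144*u^2 + 196*v^2 + 1), M = 0, N = 14/sqrt(144*u^2 + 196*v^2 + 1), assemble
  H = (EN − 2FM + GL) / (2(EG − F²)) = (1008*u^2 + 1176*v^2 + 13)/(144*u^2 + 196*v^2 + 1)^(3/2).
At (u, v) = (-3, 3/2): H = 11731*sqrt(1738)/3020644.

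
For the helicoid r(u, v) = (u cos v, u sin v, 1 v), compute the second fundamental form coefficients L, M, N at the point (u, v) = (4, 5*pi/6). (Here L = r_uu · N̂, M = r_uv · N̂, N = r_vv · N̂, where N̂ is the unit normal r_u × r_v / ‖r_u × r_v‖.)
L = 0;  M = -sqrt(17)/17;  N = 0

Compute the unit normal N̂(u, v) = (sin(v)/sqrt(u^2 + 1), -cos(v)/sqrt(u^2 + 1), u/sqrt(u^2 + 1)), and the second partials r_uu, r_uv, r_vv. Take dot products:
  L(u, v) = r_uu · N̂ = 0,
  M(u, v) = r_uv · N̂ = -1/sqrt(u^2 + 1),
  N(u, v) = r_vv · N̂ = 0.
Evaluating at (u, v) = (4, 5*pi/6):
  L = 0, M = -sqrt(17)/17, N = 0.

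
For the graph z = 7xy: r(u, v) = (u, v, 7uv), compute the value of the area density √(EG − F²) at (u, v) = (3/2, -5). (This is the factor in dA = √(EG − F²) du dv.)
√(EG − F²)|_{(3/2, -5)} = sqrt(5345)/2

E = 49*v^2 + 1, F = 49*u*v, G = 49*u^2 + 1, so EG − F² = 49*u^2 + 49*v^2 + 1. Taking the positive square root: √(EG − F²) = sqrt(49*u^2 + 49*v^2 + 1). At (u, v) = (3/2, -5): sqrt(5345)/2.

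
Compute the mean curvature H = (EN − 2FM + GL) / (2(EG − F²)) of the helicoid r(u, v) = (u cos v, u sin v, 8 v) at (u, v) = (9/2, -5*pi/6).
H = 0

With E = 1, F = 0, G = u^2 + 64, L = 0, M = -8/sqrt(u^2 + 64), N = 0, assemble
  H = (EN − 2FM + GL) / (2(EG − F²)) = 0.
At (u, v) = (9/2, -5*pi/6): H = 0.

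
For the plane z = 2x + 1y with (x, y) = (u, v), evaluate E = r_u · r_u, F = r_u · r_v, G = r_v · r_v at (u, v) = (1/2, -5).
E = 5;  F = 2;  G = 2

Partials: r_u = (1, 0, 2), r_v = (0, 1, 1). As functions of (u, v):
  E = r_u · r_u = 5,
  F = r_u · r_v = 2,
  G = r_v · r_v = 2.
Evaluating at (u, v) = (1/2, -5): E = 5, F = 2, G = 2.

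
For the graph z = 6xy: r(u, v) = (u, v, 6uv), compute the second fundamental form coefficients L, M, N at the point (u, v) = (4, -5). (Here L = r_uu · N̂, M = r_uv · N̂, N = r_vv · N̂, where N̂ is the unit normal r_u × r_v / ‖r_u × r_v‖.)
L = 0;  M = 6*sqrt(1477)/1477;  N = 0

Compute the unit normal N̂(u, v) = (-6*v/sqrt(36*u^2 + 36*v^2 + 1), -6*u/sqrt(36*u^2 + 36*v^2 + 1), 1/sqrt(36*u^2 + 36*v^2 + 1)), and the second partials r_uu, r_uv, r_vv. Take dot products:
  L(u, v) = r_uu · N̂ = 0,
  M(u, v) = r_uv · N̂ = 6/sqrt(36*u^2 + 36*v^2 + 1),
  N(u, v) = r_vv · N̂ = 0.
Evaluating at (u, v) = (4, -5):
  L = 0, M = 6*sqrt(1477)/1477, N = 0.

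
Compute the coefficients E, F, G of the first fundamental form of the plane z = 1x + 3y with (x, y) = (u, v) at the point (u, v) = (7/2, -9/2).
E = 2;  F = 3;  G = 10

Partials: r_u = (1, 0, 1), r_v = (0, 1, 3). As functions of (u, v):
  E = r_u · r_u = 2,
  F = r_u · r_v = 3,
  G = r_v · r_v = 10.
Evaluating at (u, v) = (7/2, -9/2): E = 2, F = 3, G = 10.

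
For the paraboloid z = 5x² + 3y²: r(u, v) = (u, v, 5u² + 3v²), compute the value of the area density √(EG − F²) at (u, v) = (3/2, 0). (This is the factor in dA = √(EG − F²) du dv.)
√(EG − F²)|_{(3/2, 0)} = sqrt(226)

E = 100*u^2 + 1, F = 60*u*v, G = 36*v^2 + 1, so EG − F² = 100*u^2 + 36*v^2 + 1. Taking the positive square root: √(EG − F²) = sqrt(100*u^2 + 36*v^2 + 1). At (u, v) = (3/2, 0): sqrt(226).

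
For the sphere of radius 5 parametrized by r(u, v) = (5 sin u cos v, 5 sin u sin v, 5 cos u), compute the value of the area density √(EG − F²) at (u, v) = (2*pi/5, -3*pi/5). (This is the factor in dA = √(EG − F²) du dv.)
√(EG − F²)|_{(2*pi/5, -3*pi/5)} = 25*sqrt(2*sqrt(5) + 10)/4

E = 25, F = 0, G = 25*sin(u)^2, so EG − F² = 625*sin(u)^2. Taking the positive square root: √(EG − F²) = 25*Abs(sin(u)). At (u, v) = (2*pi/5, -3*pi/5): 25*sqrt(2*sqrt(5) + 10)/4.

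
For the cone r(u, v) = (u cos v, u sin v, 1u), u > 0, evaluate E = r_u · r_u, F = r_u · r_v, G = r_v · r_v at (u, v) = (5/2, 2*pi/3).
E = 2;  F = 0;  G = 25/4

Partials: r_u = (cos(v), sin(v), 1), r_v = (-u*sin(v), u*cos(v), 0). As functions of (u, v):
  E = r_u · r_u = 2,
  F = r_u · r_v = 0,
  G = r_v · r_v = u^2.
Evaluating at (u, v) = (5/2, 2*pi/3): E = 2, F = 0, G = 25/4.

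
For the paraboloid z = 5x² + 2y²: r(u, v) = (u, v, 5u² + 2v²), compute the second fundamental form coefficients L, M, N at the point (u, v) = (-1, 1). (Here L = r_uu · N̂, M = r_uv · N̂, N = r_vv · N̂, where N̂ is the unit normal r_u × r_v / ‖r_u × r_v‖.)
L = 10*sqrt(13)/39;  M = 0;  N = 4*sqrt(13)/39

Compute the unit normal N̂(u, v) = (-10*u/sqrt(100*u^2 + 16*v^2 + 1), -4*v/sqrt(100*u^2 + 16*v^2 + 1), 1/sqrt(100*u^2 + 16*v^2 + 1)), and the second partials r_uu, r_uv, r_vv. Take dot products:
  L(u, v) = r_uu · N̂ = 10/sqrt(100*u^2 + 16*v^2 + 1),
  M(u, v) = r_uv · N̂ = 0,
  N(u, v) = r_vv · N̂ = 4/sqrt(100*u^2 + 16*v^2 + 1).
Evaluating at (u, v) = (-1, 1):
  L = 10*sqrt(13)/39, M = 0, N = 4*sqrt(13)/39.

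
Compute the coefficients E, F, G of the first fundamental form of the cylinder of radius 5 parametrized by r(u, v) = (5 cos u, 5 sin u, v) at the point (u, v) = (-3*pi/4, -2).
E = 25;  F = 0;  G = 1

Partials: r_u = (-5*sin(u), 5*cos(u), 0), r_v = (0, 0, 1). As functions of (u, v):
  E = r_u · r_u = 25,
  F = r_u · r_v = 0,
  G = r_v · r_v = 1.
Evaluating at (u, v) = (-3*pi/4, -2): E = 25, F = 0, G = 1.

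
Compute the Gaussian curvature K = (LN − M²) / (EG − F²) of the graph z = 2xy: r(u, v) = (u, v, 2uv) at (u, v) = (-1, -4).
K = -4/4761

Coefficients of the first fundamental form: E = 4*v^2 + 1, F = 4*u*v, G = 4*u^2 + 1.
Coefficients of the second fundamental form: L = 0, M = 2/sqrt(4*u^2 + 4*v^2 + 1), N = 0.
Assemble K = (LN − M²)/(EG − F²) = -4/(16*u^4 + 32*u^2*v^2 + 8*u^2 + 16*v^4 + 8*v^2 + 1). At (u, v) = (-1, -4): K = -4/4761.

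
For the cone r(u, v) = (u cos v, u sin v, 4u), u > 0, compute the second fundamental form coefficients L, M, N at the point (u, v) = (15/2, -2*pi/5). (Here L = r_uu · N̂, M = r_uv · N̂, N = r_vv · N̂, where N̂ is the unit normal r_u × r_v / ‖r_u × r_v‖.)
L = 0;  M = 0;  N = 30*sqrt(17)/17

Compute the unit normal N̂(u, v) = (-4*sqrt(17)*u*cos(v)/(17*Abs(u)), -4*sqrt(17)*u*sin(v)/(17*Abs(u)), sqrt(17)*u/(17*Abs(u))), and the second partials r_uu, r_uv, r_vv. Take dot products:
  L(u, v) = r_uu · N̂ = 0,
  M(u, v) = r_uv · N̂ = 0,
  N(u, v) = r_vv · N̂ = 4*sqrt(17)*u^2/(17*Abs(u)).
Evaluating at (u, v) = (15/2, -2*pi/5):
  L = 0, M = 0, N = 30*sqrt(17)/17.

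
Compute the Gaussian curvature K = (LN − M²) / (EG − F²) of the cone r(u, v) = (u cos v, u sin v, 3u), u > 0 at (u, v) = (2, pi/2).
K = 0

Coefficients of the first fundamental form: E = 10, F = 0, G = u^2.
Coefficients of the second fundamental form: L = 0, M = 0, N = 3*sqrt(10)*u^2/(10*Abs(u)).
Assemble K = (LN − M²)/(EG − F²) = 0. At (u, v) = (2, pi/2): K = 0.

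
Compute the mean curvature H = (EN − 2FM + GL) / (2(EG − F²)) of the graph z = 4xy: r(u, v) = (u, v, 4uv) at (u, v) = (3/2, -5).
H = 480*sqrt(437)/190969

With E = 16*v^2 + 1, F = 16*u*v, G = 16*u^2 + 1, L = 0, M = 4/sqrt(16*u^2 + 16*v^2 + 1), N = 0, assemble
  H = (EN − 2FM + GL) / (2(EG − F²)) = -64*u*v/(16*u^2 + 16*v^2 + 1)^(3/2).
At (u, v) = (3/2, -5): H = 480*sqrt(437)/190969.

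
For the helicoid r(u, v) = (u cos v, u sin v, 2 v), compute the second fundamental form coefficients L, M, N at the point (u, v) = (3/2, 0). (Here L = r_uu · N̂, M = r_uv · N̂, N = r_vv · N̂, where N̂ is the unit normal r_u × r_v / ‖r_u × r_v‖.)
L = 0;  M = -4/5;  N = 0

Compute the unit normal N̂(u, v) = (2*sin(v)/sqrt(u^2 + 4), -2*cos(v)/sqrt(u^2 + 4), u/sqrt(u^2 + 4)), and the second partials r_uu, r_uv, r_vv. Take dot products:
  L(u, v) = r_uu · N̂ = 0,
  M(u, v) = r_uv · N̂ = -2/sqrt(u^2 + 4),
  N(u, v) = r_vv · N̂ = 0.
Evaluating at (u, v) = (3/2, 0):
  L = 0, M = -4/5, N = 0.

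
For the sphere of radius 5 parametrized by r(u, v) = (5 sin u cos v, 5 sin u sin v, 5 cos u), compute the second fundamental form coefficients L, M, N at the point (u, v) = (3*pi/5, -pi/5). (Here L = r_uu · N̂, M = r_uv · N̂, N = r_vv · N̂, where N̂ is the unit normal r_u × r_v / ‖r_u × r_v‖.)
L = -5;  M = 0;  N = -25/8 - 5*sqrt(5)/8

Compute the unit normal N̂(u, v) = (sin(u)^2*cos(v)/Abs(sin(u)), sin(u)^2*sin(v)/Abs(sin(u)), sin(2*u)/(2*Abs(sin(u)))), and the second partials r_uu, r_uv, r_vv. Take dot products:
  L(u, v) = r_uu · N̂ = -5*sin(u)/Abs(sin(u)),
  M(u, v) = r_uv · N̂ = 0,
  N(u, v) = r_vv · N̂ = -5*sin(u)^3/Abs(sin(u)).
Evaluating at (u, v) = (3*pi/5, -pi/5):
  L = -5, M = 0, N = -25/8 - 5*sqrt(5)/8.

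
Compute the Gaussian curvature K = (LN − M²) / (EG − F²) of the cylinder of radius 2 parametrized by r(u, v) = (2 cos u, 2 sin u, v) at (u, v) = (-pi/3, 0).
K = 0

Coefficients of the first fundamental form: E = 4, F = 0, G = 1.
Coefficients of the second fundamental form: L = -2, M = 0, N = 0.
Assemble K = (LN − M²)/(EG − F²) = 0. At (u, v) = (-pi/3, 0): K = 0.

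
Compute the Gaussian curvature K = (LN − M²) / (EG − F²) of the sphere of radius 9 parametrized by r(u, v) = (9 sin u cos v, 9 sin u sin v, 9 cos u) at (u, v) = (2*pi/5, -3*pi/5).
K = 1/81

Coefficients of the first fundamental form: E = 81, F = 0, G = 81*sin(u)^2.
Coefficients of the second fundamental form: L = -9*sin(u)/Abs(sin(u)), M = 0, N = -9*sin(u)^3/Abs(sin(u)).
Assemble K = (LN − M²)/(EG − F²) = 1/81. At (u, v) = (2*pi/5, -3*pi/5): K = 1/81.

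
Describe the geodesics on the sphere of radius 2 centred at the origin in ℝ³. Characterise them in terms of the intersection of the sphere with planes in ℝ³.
Geodesics on the sphere of radius 2 are great circles — circles of radius 2 obtained as the intersection of the sphere with planes through the origin (the centre of the sphere).

A curve α(t) of nonzero constant speed on the sphere of radius 2 is a geodesic iff its acceleration α̈ is everywhere normal to the surface, i.e. parallel to the radial vector α(t). Then d/dt(α × α̇) = α̇ × α̇ + α × α̈ = 0, so α × α̇ is a constant vector n ≠ 0 and α(t) · n = 0 for all t: α lies in the plane through the origin with normal n. The intersection of that plane with the sphere is a circle of radius 2 (a great circle). Conversely, a great circle traversed at constant speed has centripetal acceleration pointing at the origin, hence normal to the sphere, so every great circle is a geodesic.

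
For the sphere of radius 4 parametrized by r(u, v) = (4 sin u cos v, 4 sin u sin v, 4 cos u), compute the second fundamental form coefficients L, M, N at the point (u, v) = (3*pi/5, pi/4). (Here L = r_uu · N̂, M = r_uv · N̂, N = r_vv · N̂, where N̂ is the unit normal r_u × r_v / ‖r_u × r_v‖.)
L = -4;  M = 0;  N = -5/2 - sqrt(5)/2

Compute the unit normal N̂(u, v) = (sin(u)^2*cos(v)/Abs(sin(u)), sin(u)^2*sin(v)/Abs(sin(u)), sin(2*u)/(2*Abs(sin(u)))), and the second partials r_uu, r_uv, r_vv. Take dot products:
  L(u, v) = r_uu · N̂ = -4*sin(u)/Abs(sin(u)),
  M(u, v) = r_uv · N̂ = 0,
  N(u, v) = r_vv · N̂ = -4*sin(u)^3/Abs(sin(u)).
Evaluating at (u, v) = (3*pi/5, pi/4):
  L = -4, M = 0, N = -5/2 - sqrt(5)/2.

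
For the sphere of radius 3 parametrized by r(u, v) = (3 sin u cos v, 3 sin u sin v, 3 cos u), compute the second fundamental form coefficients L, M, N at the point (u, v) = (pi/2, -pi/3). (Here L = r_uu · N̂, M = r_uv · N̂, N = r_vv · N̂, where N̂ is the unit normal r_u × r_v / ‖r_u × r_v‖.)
L = -3;  M = 0;  N = -3

Compute the unit normal N̂(u, v) = (sin(u)^2*cos(v)/Abs(sin(u)), sin(u)^2*sin(v)/Abs(sin(u)), sin(2*u)/(2*Abs(sin(u)))), and the second partials r_uu, r_uv, r_vv. Take dot products:
  L(u, v) = r_uu · N̂ = -3*sin(u)/Abs(sin(u)),
  M(u, v) = r_uv · N̂ = 0,
  N(u, v) = r_vv · N̂ = -3*sin(u)^3/Abs(sin(u)).
Evaluating at (u, v) = (pi/2, -pi/3):
  L = -3, M = 0, N = -3.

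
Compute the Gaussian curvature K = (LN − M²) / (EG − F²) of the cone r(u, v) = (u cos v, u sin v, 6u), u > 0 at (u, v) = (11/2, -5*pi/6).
K = 0

Coefficients of the first fundamental form: E = 37, F = 0, G = u^2.
Coefficients of the second fundamental form: L = 0, M = 0, N = 6*sqrt(37)*u^2/(37*Abs(u)).
Assemble K = (LN − M²)/(EG − F²) = 0. At (u, v) = (11/2, -5*pi/6): K = 0.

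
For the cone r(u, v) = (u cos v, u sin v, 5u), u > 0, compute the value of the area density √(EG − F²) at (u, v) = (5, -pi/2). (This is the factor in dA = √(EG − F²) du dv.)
√(EG − F²)|_{(5, -pi/2)} = 5*sqrt(26)

E = 26, F = 0, G = u^2, so EG − F² = 26*u^2. Taking the positive square root: √(EG − F²) = sqrt(26)*Abs(u). At (u, v) = (5, -pi/2): 5*sqrt(26).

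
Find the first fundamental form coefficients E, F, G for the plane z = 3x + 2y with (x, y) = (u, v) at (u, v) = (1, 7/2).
E = 10;  F = 6;  G = 5

Partials: r_u = (1, 0, 3), r_v = (0, 1, 2). As functions of (u, v):
  E = r_u · r_u = 10,
  F = r_u · r_v = 6,
  G = r_v · r_v = 5.
Evaluating at (u, v) = (1, 7/2): E = 10, F = 6, G = 5.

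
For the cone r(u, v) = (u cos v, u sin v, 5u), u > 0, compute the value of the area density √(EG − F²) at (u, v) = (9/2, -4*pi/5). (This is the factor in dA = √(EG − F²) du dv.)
√(EG − F²)|_{(9/2, -4*pi/5)} = 9*sqrt(26)/2

E = 26, F = 0, G = u^2, so EG − F² = 26*u^2. Taking the positive square root: √(EG − F²) = sqrt(26)*Abs(u). At (u, v) = (9/2, -4*pi/5): 9*sqrt(26)/2.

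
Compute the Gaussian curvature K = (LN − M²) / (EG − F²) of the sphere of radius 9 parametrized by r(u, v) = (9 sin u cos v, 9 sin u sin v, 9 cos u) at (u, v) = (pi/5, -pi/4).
K = 1/81

Coefficients of the first fundamental form: E = 81, F = 0, G = 81*sin(u)^2.
Coefficients of the second fundamental form: L = -9*sin(u)/Abs(sin(u)), M = 0, N = -9*sin(u)^3/Abs(sin(u)).
Assemble K = (LN − M²)/(EG − F²) = 1/81. At (u, v) = (pi/5, -pi/4): K = 1/81.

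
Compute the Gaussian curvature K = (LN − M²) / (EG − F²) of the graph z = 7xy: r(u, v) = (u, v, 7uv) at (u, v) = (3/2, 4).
K = -784/12823561

Coefficients of the first fundamental form: E = 49*v^2 + 1, F = 49*u*v, G = 49*u^2 + 1.
Coefficients of the second fundamental form: L = 0, M = 7/sqrt(49*u^2 + 49*v^2 + 1), N = 0.
Assemble K = (LN − M²)/(EG − F²) = -49/(2401*u^4 + 4802*u^2*v^2 + 98*u^2 + 2401*v^4 + 98*v^2 + 1). At (u, v) = (3/2, 4): K = -784/12823561.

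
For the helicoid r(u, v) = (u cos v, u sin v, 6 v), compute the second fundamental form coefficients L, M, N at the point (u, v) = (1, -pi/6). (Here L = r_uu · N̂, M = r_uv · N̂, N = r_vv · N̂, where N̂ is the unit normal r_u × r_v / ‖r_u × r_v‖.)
L = 0;  M = -6*sqrt(37)/37;  N = 0

Compute the unit normal N̂(u, v) = (6*sin(v)/sqrt(u^2 + 36), -6*cos(v)/sqrt(u^2 + 36), u/sqrt(u^2 + 36)), and the second partials r_uu, r_uv, r_vv. Take dot products:
  L(u, v) = r_uu · N̂ = 0,
  M(u, v) = r_uv · N̂ = -6/sqrt(u^2 + 36),
  N(u, v) = r_vv · N̂ = 0.
Evaluating at (u, v) = (1, -pi/6):
  L = 0, M = -6*sqrt(37)/37, N = 0.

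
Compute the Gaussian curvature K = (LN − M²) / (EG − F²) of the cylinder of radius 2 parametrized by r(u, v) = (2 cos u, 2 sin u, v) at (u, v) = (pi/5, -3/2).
K = 0

Coefficients of the first fundamental form: E = 4, F = 0, G = 1.
Coefficients of the second fundamental form: L = -2, M = 0, N = 0.
Assemble K = (LN − M²)/(EG − F²) = 0. At (u, v) = (pi/5, -3/2): K = 0.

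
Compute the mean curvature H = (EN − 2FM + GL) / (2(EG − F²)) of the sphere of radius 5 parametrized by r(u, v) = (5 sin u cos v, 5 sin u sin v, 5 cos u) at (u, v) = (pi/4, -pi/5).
H = -1/5

With E = 25, F = 0, G = 25*sin(u)^2, L = -5*sin(u)/Abs(sin(u)), M = 0, N = -5*sin(u)^3/Abs(sin(u)), assemble
  H = (EN − 2FM + GL) / (2(EG − F²)) = -sin(u)/(5*Abs(sin(u))).
At (u, v) = (pi/4, -pi/5): H = -1/5.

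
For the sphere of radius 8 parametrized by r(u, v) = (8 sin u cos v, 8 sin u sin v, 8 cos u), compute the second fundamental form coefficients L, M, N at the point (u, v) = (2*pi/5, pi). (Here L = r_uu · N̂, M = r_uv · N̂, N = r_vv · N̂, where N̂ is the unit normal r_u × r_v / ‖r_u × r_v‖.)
L = -8;  M = 0;  N = -5 - sqrt(5)

Compute the unit normal N̂(u, v) = (sin(u)^2*cos(v)/Abs(sin(u)), sin(u)^2*sin(v)/Abs(sin(u)), sin(2*u)/(2*Abs(sin(u)))), and the second partials r_uu, r_uv, r_vv. Take dot products:
  L(u, v) = r_uu · N̂ = -8*sin(u)/Abs(sin(u)),
  M(u, v) = r_uv · N̂ = 0,
  N(u, v) = r_vv · N̂ = -8*sin(u)^3/Abs(sin(u)).
Evaluating at (u, v) = (2*pi/5, pi):
  L = -8, M = 0, N = -5 - sqrt(5).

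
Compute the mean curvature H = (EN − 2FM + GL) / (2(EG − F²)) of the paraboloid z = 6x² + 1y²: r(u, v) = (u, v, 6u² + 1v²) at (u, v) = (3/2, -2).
H = 427*sqrt(341)/116281

With E = 144*u^2 + 1, F = 24*u*v, G = 4*v^2 + 1, L = 12/sqrt(144*u^2 + 4*v^2 + 1), M = 0, N = 2/sqrt(144*u^2 + 4*v^2 + 1), assemble
  H = (EN − 2FM + GL) / (2(EG − F²)) = (144*u^2 + 24*v^2 + 7)/(144*u^2 + 4*v^2 + 1)^(3/2).
At (u, v) = (3/2, -2): H = 427*sqrt(341)/116281.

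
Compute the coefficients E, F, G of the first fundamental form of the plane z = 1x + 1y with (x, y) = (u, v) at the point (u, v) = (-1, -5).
E = 2;  F = 1;  G = 2

Partials: r_u = (1, 0, 1), r_v = (0, 1, 1). As functions of (u, v):
  E = r_u · r_u = 2,
  F = r_u · r_v = 1,
  G = r_v · r_v = 2.
Evaluating at (u, v) = (-1, -5): E = 2, F = 1, G = 2.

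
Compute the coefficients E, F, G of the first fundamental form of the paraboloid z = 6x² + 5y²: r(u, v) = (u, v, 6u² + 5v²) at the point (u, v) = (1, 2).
E = 145;  F = 240;  G = 401

Partials: r_u = (1, 0, 12*u), r_v = (0, 1, 10*v). As functions of (u, v):
  E = r_u · r_u = 144*u^2 + 1,
  F = r_u · r_v = 120*u*v,
  G = r_v · r_v = 100*v^2 + 1.
Evaluating at (u, v) = (1, 2): E = 145, F = 240, G = 401.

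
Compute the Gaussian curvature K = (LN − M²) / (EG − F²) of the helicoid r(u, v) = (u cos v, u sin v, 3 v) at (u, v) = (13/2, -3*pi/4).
K = -144/42025

Coefficients of the first fundamental form: E = 1, F = 0, G = u^2 + 9.
Coefficients of the second fundamental form: L = 0, M = -3/sqrt(u^2 + 9), N = 0.
Assemble K = (LN − M²)/(EG − F²) = -9/(u^2 + 9)^2. At (u, v) = (13/2, -3*pi/4): K = -144/42025.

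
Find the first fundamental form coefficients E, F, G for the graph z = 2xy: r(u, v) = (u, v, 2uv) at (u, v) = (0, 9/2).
E = 82;  F = 0;  G = 1

Partials: r_u = (1, 0, 2*v), r_v = (0, 1, 2*u). As functions of (u, v):
  E = r_u · r_u = 4*v^2 + 1,
  F = r_u · r_v = 4*u*v,
  G = r_v · r_v = 4*u^2 + 1.
Evaluating at (u, v) = (0, 9/2): E = 82, F = 0, G = 1.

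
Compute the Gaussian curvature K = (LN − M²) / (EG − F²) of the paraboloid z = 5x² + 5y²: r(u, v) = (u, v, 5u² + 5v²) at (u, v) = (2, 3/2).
K = 25/97969

Coefficients of the first fundamental form: E = 100*u^2 + 1, F = 100*u*v, G = 100*v^2 + 1.
Coefficients of the second fundamental form: L = 10/sqrt(100*u^2 + 100*v^2 + 1), M = 0, N = 10/sqrt(100*u^2 + 100*v^2 + 1).
Assemble K = (LN − M²)/(EG − F²) = 100/(10000*u^4 + 20000*u^2*v^2 + 200*u^2 + 10000*v^4 + 200*v^2 + 1). At (u, v) = (2, 3/2): K = 25/97969.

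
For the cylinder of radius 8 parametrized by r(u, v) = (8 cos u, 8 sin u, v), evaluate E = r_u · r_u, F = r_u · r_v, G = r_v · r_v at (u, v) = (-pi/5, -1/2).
E = 64;  F = 0;  G = 1

Partials: r_u = (-8*sin(u), 8*cos(u), 0), r_v = (0, 0, 1). As functions of (u, v):
  E = r_u · r_u = 64,
  F = r_u · r_v = 0,
  G = r_v · r_v = 1.
Evaluating at (u, v) = (-pi/5, -1/2): E = 64, F = 0, G = 1.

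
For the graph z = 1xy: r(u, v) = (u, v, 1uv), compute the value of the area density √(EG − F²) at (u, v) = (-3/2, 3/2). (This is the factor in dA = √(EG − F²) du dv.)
√(EG − F²)|_{(-3/2, 3/2)} = sqrt(22)/2

E = v^2 + 1, F = u*v, G = u^2 + 1, so EG − F² = u^2 + v^2 + 1. Taking the positive square root: √(EG − F²) = sqrt(u^2 + v^2 + 1). At (u, v) = (-3/2, 3/2): sqrt(22)/2.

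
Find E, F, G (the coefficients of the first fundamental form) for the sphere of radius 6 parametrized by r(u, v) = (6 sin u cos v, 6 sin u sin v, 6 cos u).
E = 36;  F = 0;  G = 36*sin(u)^2

Compute partials: r_u = (6*cos(u)*cos(v), 6*sin(v)*cos(u), -6*sin(u)), r_v = (-6*sin(u)*sin(v), 6*sin(u)*cos(v), 0). Then
  E = r_u · r_u = 36,
  F = r_u · r_v = 0,
  G = r_v · r_v = 36*sin(u)^2.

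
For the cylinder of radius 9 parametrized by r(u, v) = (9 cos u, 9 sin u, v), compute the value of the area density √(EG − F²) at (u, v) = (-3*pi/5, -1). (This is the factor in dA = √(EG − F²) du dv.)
√(EG − F²)|_{(-3*pi/5, -1)} = 9

E = 81, F = 0, G = 1, so EG − F² = 81. Taking the positive square root: √(EG − F²) = 9. At (u, v) = (-3*pi/5, -1): 9.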